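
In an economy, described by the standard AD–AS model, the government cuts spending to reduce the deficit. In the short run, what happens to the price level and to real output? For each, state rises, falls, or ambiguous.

Price level: falls; output: falls

This is a negative demand shock: AD shifts left.
Moving along the upward-sloping SRAS curve, P falls and Y falls.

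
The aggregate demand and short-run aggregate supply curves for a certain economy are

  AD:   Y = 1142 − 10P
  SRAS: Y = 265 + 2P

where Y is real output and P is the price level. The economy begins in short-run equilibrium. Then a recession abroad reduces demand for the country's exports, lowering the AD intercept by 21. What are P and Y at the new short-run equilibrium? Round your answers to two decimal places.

This is a negative demand shock: AD shifts left.
New AD: Y = 1121 − 10P.
Set AD = SRAS: 1121 − 10P = 265 + 2P, so 856 = 12P and P = 71.33.
Substituting into AD, Y = 407.67.

P = 71.33, Y = 407.67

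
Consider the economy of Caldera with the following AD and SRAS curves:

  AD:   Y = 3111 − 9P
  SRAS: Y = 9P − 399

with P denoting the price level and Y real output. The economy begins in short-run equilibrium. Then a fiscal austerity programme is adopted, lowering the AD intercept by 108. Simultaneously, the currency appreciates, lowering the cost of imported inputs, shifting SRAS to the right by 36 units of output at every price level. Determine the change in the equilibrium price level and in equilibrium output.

ΔP = -8, ΔY = -36

After both shocks: AD is Y = 3003 − 9P and SRAS is Y = 9P − 363.
Setting them equal: 3366 = 18P, so P = 187.
Y = 3003 − 9·187 = 1320.
Initially P = 195, Y = 1356, so ΔP = -8 and ΔY = -36.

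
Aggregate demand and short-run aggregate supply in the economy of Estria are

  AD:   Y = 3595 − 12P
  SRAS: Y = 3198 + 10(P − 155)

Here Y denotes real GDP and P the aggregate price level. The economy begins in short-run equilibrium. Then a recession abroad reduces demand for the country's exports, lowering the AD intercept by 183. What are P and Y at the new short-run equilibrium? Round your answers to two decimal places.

This is a negative demand shock: AD shifts left.
New AD: Y = 3412 − 12P.
SRAS can be written Y = 1648 + 10P.
Set AD = SRAS: 3412 − 12P = 1648 + 10P, so 1764 = 22P and P = 80.18.
Substituting into AD, Y = 2449.82.

P = 80.18, Y = 2449.82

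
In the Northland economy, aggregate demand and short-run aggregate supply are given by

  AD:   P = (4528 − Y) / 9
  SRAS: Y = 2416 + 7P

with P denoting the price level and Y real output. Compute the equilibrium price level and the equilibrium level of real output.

P = 132, Y = 3340

Rearrange AD to Y = 4528 − 9P.
Set AD = SRAS: 4528 − 9P = 2416 + 7P, so 2112 = 16P and P = 132.
Then Y = 4528 − 9·132 = 3340.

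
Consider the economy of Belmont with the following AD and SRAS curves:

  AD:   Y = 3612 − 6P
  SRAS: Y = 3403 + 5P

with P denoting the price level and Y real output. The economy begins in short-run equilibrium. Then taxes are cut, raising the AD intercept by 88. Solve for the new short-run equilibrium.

P = 27, Y = 3538

This is a positive demand shock: AD shifts right.
New AD: Y = 3700 − 6P.
Set AD = SRAS: 3700 − 6P = 3403 + 5P, so 297 = 11P and P = 27.
Y = 3700 − 6·27 = 3538.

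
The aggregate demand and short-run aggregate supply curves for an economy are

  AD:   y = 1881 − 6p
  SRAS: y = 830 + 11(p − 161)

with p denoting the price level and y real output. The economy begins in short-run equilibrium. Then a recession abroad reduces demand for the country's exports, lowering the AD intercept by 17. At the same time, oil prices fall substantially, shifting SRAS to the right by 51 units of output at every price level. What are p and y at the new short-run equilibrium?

After both shocks: AD is y = 1864 − 6p and SRAS is y = 11p − 890.
Setting them equal: 2754 = 17p, so p = 162.
y = 1864 − 6·162 = 892.

p = 162, y = 892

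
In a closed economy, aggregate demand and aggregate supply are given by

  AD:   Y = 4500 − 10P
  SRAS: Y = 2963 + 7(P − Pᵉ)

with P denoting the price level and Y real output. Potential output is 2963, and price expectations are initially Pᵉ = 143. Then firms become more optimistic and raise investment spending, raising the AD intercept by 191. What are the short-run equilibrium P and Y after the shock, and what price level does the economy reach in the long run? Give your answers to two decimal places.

Short run: P = 160.53, Y = 3085.71. Long run: P = 172.80.

AD shifts right: new AD is Y = 4691 − 10P. With Pᵉ = 143, SRAS is Y = 1962 + 7P.
Short run: 4691 − 10P = 1962 + 7P gives 2729 = 17P, so P = 160.53 and Y = 4691 − 10P = 3085.71.
Y = 3085.71 is above potential 2963; expectations adjust and SRAS shifts left until Y = 2963.
Long run: on the new AD curve, 2963 = 4691 − 10P gives P = 172.80.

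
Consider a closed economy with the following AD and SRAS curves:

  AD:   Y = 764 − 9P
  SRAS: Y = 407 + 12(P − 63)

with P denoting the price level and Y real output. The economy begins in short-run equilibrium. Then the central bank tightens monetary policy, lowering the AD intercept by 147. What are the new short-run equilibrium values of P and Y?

This is a negative demand shock: AD shifts left.
New AD: Y = 617 − 9P.
SRAS can be written Y = 12P − 349.
Set AD = SRAS: 617 − 9P = 12P − 349, so 966 = 21P and P = 46.
Y = 617 − 9·46 = 203.

P = 46, Y = 203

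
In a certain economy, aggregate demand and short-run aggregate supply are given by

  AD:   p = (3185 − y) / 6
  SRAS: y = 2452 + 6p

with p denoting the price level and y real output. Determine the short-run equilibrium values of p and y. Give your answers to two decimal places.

Rearrange AD to y = 3185 − 6p.
Set AD = SRAS: 3185 − 6p = 2452 + 6p, so 733 = 12p and p = 61.08.
Substituting into AD, y = 3185 − 6p = 2818.50.

p = 61.08, y = 2818.50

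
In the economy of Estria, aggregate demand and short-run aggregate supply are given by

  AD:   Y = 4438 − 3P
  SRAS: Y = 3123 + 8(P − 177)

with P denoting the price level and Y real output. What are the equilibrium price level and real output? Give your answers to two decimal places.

P = 248.27, Y = 3693.18

Write SRAS as Y = 3123 + 8P − 1416 = 1707 + 8P.
Set AD = SRAS: 4438 − 3P = 1707 + 8P, so 2731 = 11P and P = 248.27.
Substituting into AD, Y = 4438 − 3P = 3693.18.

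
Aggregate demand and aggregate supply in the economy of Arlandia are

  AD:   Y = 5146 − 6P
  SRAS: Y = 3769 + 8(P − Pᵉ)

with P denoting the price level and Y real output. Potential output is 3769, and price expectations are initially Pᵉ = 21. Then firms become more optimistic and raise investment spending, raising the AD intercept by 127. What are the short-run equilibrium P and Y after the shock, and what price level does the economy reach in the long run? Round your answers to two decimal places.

AD shifts right: new AD is Y = 5273 − 6P. With Pᵉ = 21, SRAS is Y = 3601 + 8P.
Short run: 5273 − 6P = 3601 + 8P gives 1672 = 14P, so P = 119.43 and Y = 5273 − 6P = 4556.43.
Y = 4556.43 is above potential 3769; expectations adjust and SRAS shifts left until Y = 3769.
Long run: on the new AD curve, 3769 = 5273 − 6P gives P = 250.67.

Short run: P = 119.43, Y = 4556.43. Long run: P = 250.67.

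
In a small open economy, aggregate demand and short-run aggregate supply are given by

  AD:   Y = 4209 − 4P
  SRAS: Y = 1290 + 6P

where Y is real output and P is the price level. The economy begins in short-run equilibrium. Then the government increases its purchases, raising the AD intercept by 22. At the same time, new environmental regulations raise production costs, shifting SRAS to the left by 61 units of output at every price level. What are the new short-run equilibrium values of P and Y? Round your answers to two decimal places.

After both shocks: AD is Y = 4231 − 4P and SRAS is Y = 1229 + 6P.
Setting them equal: 3002 = 10P, so P = 300.20.
Substituting into AD, Y = 3030.20.

P = 300.20, Y = 3030.20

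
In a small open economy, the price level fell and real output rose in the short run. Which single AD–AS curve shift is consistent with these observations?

P fell and Y rose. An AD shift moves P and Y in the same direction; an SRAS shift moves them in opposite directions.
Here P and Y moved in opposite directions, so the SRAS curve shifted.
Since Y rose, SRAS shifted right.

SRAS shifted right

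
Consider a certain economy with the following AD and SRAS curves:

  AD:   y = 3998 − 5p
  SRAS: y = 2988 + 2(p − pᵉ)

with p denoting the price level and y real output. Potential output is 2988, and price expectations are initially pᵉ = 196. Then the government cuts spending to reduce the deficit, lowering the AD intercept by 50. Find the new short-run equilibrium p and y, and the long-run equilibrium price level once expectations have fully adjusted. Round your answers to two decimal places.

AD shifts left: new AD is y = 3948 − 5p. With pᵉ = 196, SRAS is y = 2596 + 2p.
Short run: 3948 − 5p = 2596 + 2p gives 1352 = 7p, so p = 193.14 and y = 3948 − 5p = 2982.29.
y = 2982.29 is below potential 2988; expectations adjust and SRAS shifts right until y = 2988.
Long run: on the new AD curve, 2988 = 3948 − 5p gives p = 192.00.

Short run: p = 193.14, y = 2982.29. Long run: p = 192.00.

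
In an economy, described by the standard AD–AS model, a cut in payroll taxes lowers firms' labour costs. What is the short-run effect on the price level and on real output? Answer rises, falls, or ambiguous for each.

This is a favourable supply shock: SRAS shifts right.
Moving along the downward-sloping AD curve, P falls and Y rises.

Price level: falls; output: rises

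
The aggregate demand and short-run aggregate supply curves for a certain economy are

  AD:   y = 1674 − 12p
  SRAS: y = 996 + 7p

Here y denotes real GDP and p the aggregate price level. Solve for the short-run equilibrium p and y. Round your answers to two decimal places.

Set AD = SRAS: 1674 − 12p = 996 + 7p, so 678 = 19p and p = 35.68.
Substituting into AD, y = 1674 − 12p = 1245.79.

p = 35.68, y = 1245.79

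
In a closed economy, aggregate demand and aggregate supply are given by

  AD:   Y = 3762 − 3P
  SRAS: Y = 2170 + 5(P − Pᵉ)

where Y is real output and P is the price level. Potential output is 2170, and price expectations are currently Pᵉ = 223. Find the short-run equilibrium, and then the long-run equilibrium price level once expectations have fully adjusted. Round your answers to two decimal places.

Short run: with Pᵉ = 223, SRAS is Y = 1055 + 5P. Setting AD = SRAS gives 2707 = 8P, so P = 338.38 and Y = 3762 − 3P = 2746.88.
Output 2746.88 is above potential 2170, so over time expected prices rise and SRAS shifts left until Y returns to 2170.
Long run: Y = 2170 on the AD curve gives 2170 = 3762 − 3P, so P = 530.67.

Short run: P = 338.38, Y = 2746.88. Long run: P = 530.67.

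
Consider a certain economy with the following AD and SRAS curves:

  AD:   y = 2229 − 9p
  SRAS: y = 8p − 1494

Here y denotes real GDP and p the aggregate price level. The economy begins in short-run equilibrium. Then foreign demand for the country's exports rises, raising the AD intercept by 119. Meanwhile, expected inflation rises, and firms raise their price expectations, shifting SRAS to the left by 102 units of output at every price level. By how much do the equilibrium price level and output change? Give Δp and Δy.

After both shocks: AD is y = 2348 − 9p and SRAS is y = 8p − 1596.
Setting them equal: 3944 = 17p, so p = 232.
y = 2348 − 9·232 = 260.
Initially p = 219, y = 258, so Δp = +13 and Δy = +2.

Δp = +13, Δy = +2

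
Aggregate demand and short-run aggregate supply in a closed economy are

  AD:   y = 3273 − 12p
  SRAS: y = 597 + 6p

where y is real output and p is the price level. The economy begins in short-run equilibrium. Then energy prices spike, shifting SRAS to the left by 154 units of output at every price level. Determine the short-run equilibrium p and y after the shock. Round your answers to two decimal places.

p = 157.22, y = 1386.33

This is a negative supply shock: SRAS shifts left.
New SRAS: y = 443 + 6p.
Set AD = SRAS: 3273 − 12p = 443 + 6p, so 2830 = 18p and p = 157.22.
Substituting into AD, y = 1386.33.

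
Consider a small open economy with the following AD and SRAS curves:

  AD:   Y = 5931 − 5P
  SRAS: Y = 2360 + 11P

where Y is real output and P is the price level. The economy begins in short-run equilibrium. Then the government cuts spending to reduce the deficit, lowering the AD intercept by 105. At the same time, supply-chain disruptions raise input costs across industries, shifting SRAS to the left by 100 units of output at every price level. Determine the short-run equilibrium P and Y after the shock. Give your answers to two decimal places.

After both shocks: AD is Y = 5826 − 5P and SRAS is Y = 2260 + 11P.
Setting them equal: 3566 = 16P, so P = 222.88.
Substituting into AD, Y = 4711.63.

P = 222.88, Y = 4711.63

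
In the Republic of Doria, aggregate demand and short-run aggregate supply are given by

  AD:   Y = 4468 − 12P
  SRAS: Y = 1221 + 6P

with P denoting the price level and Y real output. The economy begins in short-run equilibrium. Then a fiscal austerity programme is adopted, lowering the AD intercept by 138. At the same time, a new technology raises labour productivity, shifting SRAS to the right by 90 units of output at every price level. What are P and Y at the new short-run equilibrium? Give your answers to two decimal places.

After both shocks: AD is Y = 4330 − 12P and SRAS is Y = 1311 + 6P.
Setting them equal: 3019 = 18P, so P = 167.72.
Substituting into AD, Y = 2317.33.

P = 167.72, Y = 2317.33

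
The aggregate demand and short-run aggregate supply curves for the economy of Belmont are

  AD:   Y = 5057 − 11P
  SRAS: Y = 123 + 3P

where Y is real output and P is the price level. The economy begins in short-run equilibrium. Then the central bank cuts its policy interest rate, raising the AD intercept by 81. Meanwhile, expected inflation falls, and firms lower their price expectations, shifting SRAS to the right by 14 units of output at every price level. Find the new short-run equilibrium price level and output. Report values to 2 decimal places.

P = 357.21, Y = 1208.64

After both shocks: AD is Y = 5138 − 11P and SRAS is Y = 137 + 3P.
Setting them equal: 5001 = 14P, so P = 357.21.
Substituting into AD, Y = 1208.64.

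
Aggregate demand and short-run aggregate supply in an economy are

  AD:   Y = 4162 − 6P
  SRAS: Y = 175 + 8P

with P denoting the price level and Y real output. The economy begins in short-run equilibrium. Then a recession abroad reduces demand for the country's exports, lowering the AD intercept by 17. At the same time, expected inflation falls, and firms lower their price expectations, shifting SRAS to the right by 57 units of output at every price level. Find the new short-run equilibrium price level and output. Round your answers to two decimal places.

P = 279.50, Y = 2468.00

After both shocks: AD is Y = 4145 − 6P and SRAS is Y = 232 + 8P.
Setting them equal: 3913 = 14P, so P = 279.50.
Substituting into AD, Y = 2468.00.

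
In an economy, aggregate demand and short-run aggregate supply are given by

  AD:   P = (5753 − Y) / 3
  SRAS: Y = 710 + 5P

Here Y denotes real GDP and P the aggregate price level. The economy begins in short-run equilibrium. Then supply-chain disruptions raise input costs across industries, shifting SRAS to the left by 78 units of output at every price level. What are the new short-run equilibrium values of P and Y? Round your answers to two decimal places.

P = 640.13, Y = 3832.63

This is a negative supply shock: SRAS shifts left.
New SRAS: Y = 632 + 5P.
Set AD = SRAS: 5753 − 3P = 632 + 5P, so 5121 = 8P and P = 640.13.
Substituting into AD, Y = 3832.63.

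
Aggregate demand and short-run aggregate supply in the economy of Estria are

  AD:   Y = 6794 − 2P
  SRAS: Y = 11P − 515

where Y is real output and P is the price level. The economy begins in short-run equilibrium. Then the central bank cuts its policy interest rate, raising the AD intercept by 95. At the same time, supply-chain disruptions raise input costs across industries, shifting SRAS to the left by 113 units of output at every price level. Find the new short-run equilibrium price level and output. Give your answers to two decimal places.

After both shocks: AD is Y = 6889 − 2P and SRAS is Y = 11P − 628.
Setting them equal: 7517 = 13P, so P = 578.23.
Substituting into AD, Y = 5732.54.

P = 578.23, Y = 5732.54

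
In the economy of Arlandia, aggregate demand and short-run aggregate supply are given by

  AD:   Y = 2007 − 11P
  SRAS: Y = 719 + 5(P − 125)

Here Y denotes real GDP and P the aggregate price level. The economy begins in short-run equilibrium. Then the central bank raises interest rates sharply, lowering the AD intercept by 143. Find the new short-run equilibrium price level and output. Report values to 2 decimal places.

P = 110.63, Y = 647.13

This is a negative demand shock: AD shifts left.
New AD: Y = 1864 − 11P.
SRAS can be written Y = 94 + 5P.
Set AD = SRAS: 1864 − 11P = 94 + 5P, so 1770 = 16P and P = 110.63.
Substituting into AD, Y = 647.13.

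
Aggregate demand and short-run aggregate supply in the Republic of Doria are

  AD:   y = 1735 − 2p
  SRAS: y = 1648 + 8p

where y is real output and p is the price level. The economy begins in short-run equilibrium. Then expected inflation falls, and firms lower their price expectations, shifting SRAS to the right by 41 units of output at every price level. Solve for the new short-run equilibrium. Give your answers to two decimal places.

p = 4.60, y = 1725.80

This is a positive supply shock: SRAS shifts right.
New SRAS: y = 1689 + 8p.
Set AD = SRAS: 1735 − 2p = 1689 + 8p, so 46 = 10p and p = 4.60.
Substituting into AD, y = 1725.80.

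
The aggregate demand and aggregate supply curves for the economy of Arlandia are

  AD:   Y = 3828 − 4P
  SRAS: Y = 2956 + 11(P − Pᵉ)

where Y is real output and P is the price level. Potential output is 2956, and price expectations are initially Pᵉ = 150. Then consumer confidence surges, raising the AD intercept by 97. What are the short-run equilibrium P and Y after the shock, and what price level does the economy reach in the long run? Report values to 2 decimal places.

AD shifts right: new AD is Y = 3925 − 4P. With Pᵉ = 150, SRAS is Y = 1306 + 11P.
Short run: 3925 − 4P = 1306 + 11P gives 2619 = 15P, so P = 174.60 and Y = 3925 − 4P = 3226.60.
Y = 3226.60 is above potential 2956; expectations adjust and SRAS shifts left until Y = 2956.
Long run: on the new AD curve, 2956 = 3925 − 4P gives P = 242.25.

Short run: P = 174.60, Y = 3226.60. Long run: P = 242.25.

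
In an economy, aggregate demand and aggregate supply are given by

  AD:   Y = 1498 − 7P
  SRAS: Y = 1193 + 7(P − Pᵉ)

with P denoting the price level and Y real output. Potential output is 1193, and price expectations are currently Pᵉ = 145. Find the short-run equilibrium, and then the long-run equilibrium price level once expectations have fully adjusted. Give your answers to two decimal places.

Short run: with Pᵉ = 145, SRAS is Y = 178 + 7P. Setting AD = SRAS gives 1320 = 14P, so P = 94.29 and Y = 1498 − 7P = 838.00.
Output 838.00 is below potential 1193, so over time expected prices fall and SRAS shifts right until Y returns to 1193.
Long run: Y = 1193 on the AD curve gives 1193 = 1498 − 7P, so P = 43.57.

Short run: P = 94.29, Y = 838.00. Long run: P = 43.57.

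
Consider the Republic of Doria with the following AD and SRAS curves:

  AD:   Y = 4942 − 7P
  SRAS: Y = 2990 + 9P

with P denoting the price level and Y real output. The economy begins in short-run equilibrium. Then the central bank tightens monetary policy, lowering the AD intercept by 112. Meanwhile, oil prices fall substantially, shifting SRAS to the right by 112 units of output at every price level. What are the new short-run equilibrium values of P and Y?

After both shocks: AD is Y = 4830 − 7P and SRAS is Y = 3102 + 9P.
Setting them equal: 1728 = 16P, so P = 108.
Y = 4830 − 7·108 = 4074.

P = 108, Y = 4074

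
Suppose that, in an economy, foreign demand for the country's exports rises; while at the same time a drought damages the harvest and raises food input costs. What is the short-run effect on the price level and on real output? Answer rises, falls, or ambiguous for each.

Price level: rises; output: ambiguous

The first event is a positive demand shock: AD shifts right, which by itself pushes P up and Y up.
The second is an adverse supply shock: SRAS shifts left, which by itself pushes P up and Y down.
Both shocks push P up, so P rises. The two shocks push Y in opposite directions, so the effect on Y is ambiguous.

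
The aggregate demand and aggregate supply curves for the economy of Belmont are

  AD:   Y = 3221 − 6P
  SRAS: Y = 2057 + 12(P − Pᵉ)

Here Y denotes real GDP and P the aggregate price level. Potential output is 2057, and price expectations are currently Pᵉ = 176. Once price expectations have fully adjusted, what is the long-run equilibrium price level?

Short run: with Pᵉ = 176, SRAS is Y = 12P − 55. Setting AD = SRAS gives 3276 = 18P, so P = 182 and Y = 3221 − 6·182 = 2129.
Output 2129 is above potential 2057, so over time expected prices rise and SRAS shifts left until Y returns to 2057.
Long run: Y = 2057 on the AD curve gives 2057 = 3221 − 6P, so P = 194.

Long-run P = 194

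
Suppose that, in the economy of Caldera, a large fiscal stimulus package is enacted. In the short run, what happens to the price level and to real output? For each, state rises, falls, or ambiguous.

This is a positive demand shock: AD shifts right.
Moving along the upward-sloping SRAS curve, P rises and Y rises.

Price level: rises; output: rises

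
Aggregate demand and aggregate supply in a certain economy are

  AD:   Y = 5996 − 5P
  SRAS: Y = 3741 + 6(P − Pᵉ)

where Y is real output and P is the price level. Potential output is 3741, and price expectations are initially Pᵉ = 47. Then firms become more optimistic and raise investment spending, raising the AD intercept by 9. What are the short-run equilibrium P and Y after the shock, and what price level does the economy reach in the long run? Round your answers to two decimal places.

AD shifts right: new AD is Y = 6005 − 5P. With Pᵉ = 47, SRAS is Y = 3459 + 6P.
Short run: 6005 − 5P = 3459 + 6P gives 2546 = 11P, so P = 231.45 and Y = 6005 − 5P = 4847.73.
Y = 4847.73 is above potential 3741; expectations adjust and SRAS shifts left until Y = 3741.
Long run: on the new AD curve, 3741 = 6005 − 5P gives P = 452.80.

Short run: P = 231.45, Y = 4847.73. Long run: P = 452.80.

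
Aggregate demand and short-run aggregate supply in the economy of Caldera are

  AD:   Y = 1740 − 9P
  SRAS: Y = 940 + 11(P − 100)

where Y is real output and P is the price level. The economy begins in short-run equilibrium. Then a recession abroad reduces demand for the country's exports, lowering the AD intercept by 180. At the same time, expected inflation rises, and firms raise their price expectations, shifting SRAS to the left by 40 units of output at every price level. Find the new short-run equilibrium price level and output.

After both shocks: AD is Y = 1560 − 9P and SRAS is Y = 11P − 200.
Setting them equal: 1760 = 20P, so P = 88.
Y = 1560 − 9·88 = 768.

P = 88, Y = 768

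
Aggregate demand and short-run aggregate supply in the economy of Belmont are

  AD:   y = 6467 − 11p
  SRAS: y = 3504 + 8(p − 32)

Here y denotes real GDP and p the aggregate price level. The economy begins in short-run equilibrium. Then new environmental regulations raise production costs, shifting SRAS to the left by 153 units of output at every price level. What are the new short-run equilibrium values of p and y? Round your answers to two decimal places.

This is a negative supply shock: SRAS shifts left.
New SRAS: y = 3095 + 8p.
Set AD = SRAS: 6467 − 11p = 3095 + 8p, so 3372 = 19p and p = 177.47.
Substituting into AD, y = 4514.79.

p = 177.47, y = 4514.79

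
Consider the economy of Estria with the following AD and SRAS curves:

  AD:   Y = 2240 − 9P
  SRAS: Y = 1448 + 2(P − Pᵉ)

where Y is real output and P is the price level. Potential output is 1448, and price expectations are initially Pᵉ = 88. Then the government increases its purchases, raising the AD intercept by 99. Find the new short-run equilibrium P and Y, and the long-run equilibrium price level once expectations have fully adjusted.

AD shifts right: new AD is Y = 2339 − 9P. With Pᵉ = 88, SRAS is Y = 1272 + 2P.
Short run: 2339 − 9P = 1272 + 2P gives 1067 = 11P, so P = 97 and Y = 2339 − 9·97 = 1466.
Y = 1466 is above potential 1448; expectations adjust and SRAS shifts left until Y = 1448.
Long run: on the new AD curve, 1448 = 2339 − 9P gives P = 99.

Short run: P = 97, Y = 1466. Long run: P = 99.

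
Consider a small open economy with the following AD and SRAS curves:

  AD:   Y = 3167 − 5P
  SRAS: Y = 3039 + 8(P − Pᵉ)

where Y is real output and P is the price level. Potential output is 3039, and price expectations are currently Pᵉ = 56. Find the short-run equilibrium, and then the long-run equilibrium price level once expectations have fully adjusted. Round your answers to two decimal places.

Short run: with Pᵉ = 56, SRAS is Y = 2591 + 8P. Setting AD = SRAS gives 576 = 13P, so P = 44.31 and Y = 3167 − 5P = 2945.46.
Output 2945.46 is below potential 3039, so over time expected prices fall and SRAS shifts right until Y returns to 3039.
Long run: Y = 3039 on the AD curve gives 3039 = 3167 − 5P, so P = 25.60.

Short run: P = 44.31, Y = 2945.46. Long run: P = 25.60.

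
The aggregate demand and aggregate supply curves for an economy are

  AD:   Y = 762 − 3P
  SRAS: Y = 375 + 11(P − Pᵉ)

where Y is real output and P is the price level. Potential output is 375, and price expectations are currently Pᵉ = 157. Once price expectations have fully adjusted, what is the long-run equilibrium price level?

Long-run P = 129

Short run: with Pᵉ = 157, SRAS is Y = 11P − 1352. Setting AD = SRAS gives 2114 = 14P, so P = 151 and Y = 762 − 3·151 = 309.
Output 309 is below potential 375, so over time expected prices fall and SRAS shifts right until Y returns to 375.
Long run: Y = 375 on the AD curve gives 375 = 762 − 3P, so P = 129.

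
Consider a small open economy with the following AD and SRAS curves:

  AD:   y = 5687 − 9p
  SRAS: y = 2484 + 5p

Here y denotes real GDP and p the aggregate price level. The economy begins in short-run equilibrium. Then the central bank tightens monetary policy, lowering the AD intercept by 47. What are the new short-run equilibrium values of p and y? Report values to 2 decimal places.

This is a negative demand shock: AD shifts left.
New AD: y = 5640 − 9p.
Set AD = SRAS: 5640 − 9p = 2484 + 5p, so 3156 = 14p and p = 225.43.
Substituting into AD, y = 3611.14.

p = 225.43, y = 3611.14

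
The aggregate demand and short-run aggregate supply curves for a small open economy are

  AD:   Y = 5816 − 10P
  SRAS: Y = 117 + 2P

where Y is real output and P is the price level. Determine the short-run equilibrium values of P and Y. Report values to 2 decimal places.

Set AD = SRAS: 5816 − 10P = 117 + 2P, so 5699 = 12P and P = 474.92.
Substituting into AD, Y = 5816 − 10P = 1066.83.

P = 474.92, Y = 1066.83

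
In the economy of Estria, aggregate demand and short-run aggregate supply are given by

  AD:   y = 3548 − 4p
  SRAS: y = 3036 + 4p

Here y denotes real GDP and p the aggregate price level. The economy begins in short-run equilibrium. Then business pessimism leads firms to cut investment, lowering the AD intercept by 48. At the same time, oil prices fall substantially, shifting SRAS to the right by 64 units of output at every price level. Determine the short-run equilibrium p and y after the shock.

After both shocks: AD is y = 3500 − 4p and SRAS is y = 3100 + 4p.
Setting them equal: 400 = 8p, so p = 50.
y = 3500 − 4·50 = 3300.

p = 50, y = 3300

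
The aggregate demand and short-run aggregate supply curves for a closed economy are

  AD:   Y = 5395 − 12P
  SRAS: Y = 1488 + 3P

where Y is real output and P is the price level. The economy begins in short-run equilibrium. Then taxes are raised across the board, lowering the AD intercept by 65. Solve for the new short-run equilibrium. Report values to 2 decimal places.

This is a negative demand shock: AD shifts left.
New AD: Y = 5330 − 12P.
Set AD = SRAS: 5330 − 12P = 1488 + 3P, so 3842 = 15P and P = 256.13.
Substituting into AD, Y = 2256.40.

P = 256.13, Y = 2256.40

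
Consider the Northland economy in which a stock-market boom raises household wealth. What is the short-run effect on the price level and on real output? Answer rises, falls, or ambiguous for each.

Price level: rises; output: rises

This is a positive demand shock: AD shifts right.
Moving along the upward-sloping SRAS curve, P rises and Y rises.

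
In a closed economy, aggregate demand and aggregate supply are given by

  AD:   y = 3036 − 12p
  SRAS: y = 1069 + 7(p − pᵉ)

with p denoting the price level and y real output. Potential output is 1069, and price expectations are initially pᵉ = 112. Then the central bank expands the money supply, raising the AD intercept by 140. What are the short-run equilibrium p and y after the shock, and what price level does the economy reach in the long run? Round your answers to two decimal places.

AD shifts right: new AD is y = 3176 − 12p. With pᵉ = 112, SRAS is y = 285 + 7p.
Short run: 3176 − 12p = 285 + 7p gives 2891 = 19p, so p = 152.16 and y = 3176 − 12p = 1350.11.
y = 1350.11 is above potential 1069; expectations adjust and SRAS shifts left until y = 1069.
Long run: on the new AD curve, 1069 = 3176 − 12p gives p = 175.58.

Short run: p = 152.16, y = 1350.11. Long run: p = 175.58.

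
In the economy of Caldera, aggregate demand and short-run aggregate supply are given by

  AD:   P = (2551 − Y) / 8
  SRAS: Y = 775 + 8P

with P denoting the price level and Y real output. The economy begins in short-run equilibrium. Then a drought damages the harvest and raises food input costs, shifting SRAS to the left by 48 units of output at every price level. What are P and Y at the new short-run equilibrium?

P = 114, Y = 1639

This is a negative supply shock: SRAS shifts left.
New SRAS: Y = 727 + 8P.
Set AD = SRAS: 2551 − 8P = 727 + 8P, so 1824 = 16P and P = 114.
Y = 2551 − 8·114 = 1639.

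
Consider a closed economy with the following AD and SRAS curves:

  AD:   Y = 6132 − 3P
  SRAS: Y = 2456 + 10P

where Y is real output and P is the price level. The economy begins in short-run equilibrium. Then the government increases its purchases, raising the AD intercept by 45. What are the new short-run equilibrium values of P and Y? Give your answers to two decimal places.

This is a positive demand shock: AD shifts right.
New AD: Y = 6177 − 3P.
Set AD = SRAS: 6177 − 3P = 2456 + 10P, so 3721 = 13P and P = 286.23.
Substituting into AD, Y = 5318.31.

P = 286.23, Y = 5318.31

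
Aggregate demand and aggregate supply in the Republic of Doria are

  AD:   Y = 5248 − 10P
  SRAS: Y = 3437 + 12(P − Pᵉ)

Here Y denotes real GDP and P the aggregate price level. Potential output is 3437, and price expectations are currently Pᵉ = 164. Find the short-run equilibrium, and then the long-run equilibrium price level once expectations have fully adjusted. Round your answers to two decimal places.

Short run: with Pᵉ = 164, SRAS is Y = 1469 + 12P. Setting AD = SRAS gives 3779 = 22P, so P = 171.77 and Y = 5248 − 10P = 3530.27.
Output 3530.27 is above potential 3437, so over time expected prices rise and SRAS shifts left until Y returns to 3437.
Long run: Y = 3437 on the AD curve gives 3437 = 5248 − 10P, so P = 181.10.

Short run: P = 171.77, Y = 3530.27. Long run: P = 181.10.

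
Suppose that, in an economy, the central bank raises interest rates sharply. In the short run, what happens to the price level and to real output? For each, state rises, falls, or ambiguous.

This is a negative demand shock: AD shifts left.
Moving along the upward-sloping SRAS curve, P falls and Y falls.

Price level: falls; output: falls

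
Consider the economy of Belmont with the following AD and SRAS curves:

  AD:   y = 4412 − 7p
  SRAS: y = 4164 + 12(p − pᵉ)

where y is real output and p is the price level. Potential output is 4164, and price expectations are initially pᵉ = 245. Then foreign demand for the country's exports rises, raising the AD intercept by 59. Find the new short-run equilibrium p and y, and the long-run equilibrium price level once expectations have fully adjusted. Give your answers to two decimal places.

AD shifts right: new AD is y = 4471 − 7p. With pᵉ = 245, SRAS is y = 1224 + 12p.
Short run: 4471 − 7p = 1224 + 12p gives 3247 = 19p, so p = 170.89 and y = 4471 − 7p = 3274.74.
y = 3274.74 is below potential 4164; expectations adjust and SRAS shifts right until y = 4164.
Long run: on the new AD curve, 4164 = 4471 − 7p gives p = 43.86.

Short run: p = 170.89, y = 3274.74. Long run: p = 43.86.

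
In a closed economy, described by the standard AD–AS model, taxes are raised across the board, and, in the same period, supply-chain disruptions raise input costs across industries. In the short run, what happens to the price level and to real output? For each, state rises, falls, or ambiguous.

Price level: ambiguous; output: falls

The first event is a negative demand shock: AD shifts left, which by itself pushes P down and Y down.
The second is an adverse supply shock: SRAS shifts left, which by itself pushes P up and Y down.
The two shocks push P in opposite directions, so the effect on P is ambiguous. Both shocks push Y down, so Y falls.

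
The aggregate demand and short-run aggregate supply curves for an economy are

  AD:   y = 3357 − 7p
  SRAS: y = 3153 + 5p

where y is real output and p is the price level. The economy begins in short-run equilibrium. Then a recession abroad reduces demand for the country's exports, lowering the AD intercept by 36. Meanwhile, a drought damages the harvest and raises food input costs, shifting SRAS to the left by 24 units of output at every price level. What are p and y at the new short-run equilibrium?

After both shocks: AD is y = 3321 − 7p and SRAS is y = 3129 + 5p.
Setting them equal: 192 = 12p, so p = 16.
y = 3321 − 7·16 = 3209.

p = 16, y = 3209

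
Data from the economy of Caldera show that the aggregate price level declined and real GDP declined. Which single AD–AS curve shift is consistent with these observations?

AD shifted left

P fell and Y fell. An AD shift moves P and Y in the same direction; an SRAS shift moves them in opposite directions.
Here P and Y moved in the same direction, so the AD curve shifted.
Since Y fell, AD shifted left.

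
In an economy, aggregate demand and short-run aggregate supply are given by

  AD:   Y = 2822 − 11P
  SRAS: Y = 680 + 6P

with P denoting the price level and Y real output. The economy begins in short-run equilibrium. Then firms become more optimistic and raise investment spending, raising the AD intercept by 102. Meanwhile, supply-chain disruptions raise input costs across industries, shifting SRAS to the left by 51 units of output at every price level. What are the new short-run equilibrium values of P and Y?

P = 135, Y = 1439

After both shocks: AD is Y = 2924 − 11P and SRAS is Y = 629 + 6P.
Setting them equal: 2295 = 17P, so P = 135.
Y = 2924 − 11·135 = 1439.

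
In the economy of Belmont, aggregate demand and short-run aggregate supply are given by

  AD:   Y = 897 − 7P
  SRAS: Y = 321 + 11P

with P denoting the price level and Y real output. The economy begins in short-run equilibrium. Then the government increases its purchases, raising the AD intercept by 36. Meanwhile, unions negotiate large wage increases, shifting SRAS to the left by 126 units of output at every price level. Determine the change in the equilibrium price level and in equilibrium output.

ΔP = +9, ΔY = -27

After both shocks: AD is Y = 933 − 7P and SRAS is Y = 195 + 11P.
Setting them equal: 738 = 18P, so P = 41.
Y = 933 − 7·41 = 646.
Initially P = 32, Y = 673, so ΔP = +9 and ΔY = -27.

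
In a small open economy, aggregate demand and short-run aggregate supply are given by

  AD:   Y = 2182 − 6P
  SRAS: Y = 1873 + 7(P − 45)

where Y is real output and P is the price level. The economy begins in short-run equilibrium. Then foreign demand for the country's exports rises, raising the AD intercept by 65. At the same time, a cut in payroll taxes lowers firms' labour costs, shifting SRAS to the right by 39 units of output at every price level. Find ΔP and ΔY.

ΔP = +2, ΔY = +53

After both shocks: AD is Y = 2247 − 6P and SRAS is Y = 1597 + 7P.
Setting them equal: 650 = 13P, so P = 50.
Y = 2247 − 6·50 = 1947.
Initially P = 48, Y = 1894, so ΔP = +2 and ΔY = +53.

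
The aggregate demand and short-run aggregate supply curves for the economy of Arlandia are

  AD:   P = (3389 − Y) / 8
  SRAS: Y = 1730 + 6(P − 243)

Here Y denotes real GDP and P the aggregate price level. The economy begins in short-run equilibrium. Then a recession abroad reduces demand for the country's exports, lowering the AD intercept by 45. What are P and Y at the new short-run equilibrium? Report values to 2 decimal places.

P = 219.43, Y = 1588.57

This is a negative demand shock: AD shifts left.
New AD: Y = 3344 − 8P.
SRAS can be written Y = 272 + 6P.
Set AD = SRAS: 3344 − 8P = 272 + 6P, so 3072 = 14P and P = 219.43.
Substituting into AD, Y = 1588.57.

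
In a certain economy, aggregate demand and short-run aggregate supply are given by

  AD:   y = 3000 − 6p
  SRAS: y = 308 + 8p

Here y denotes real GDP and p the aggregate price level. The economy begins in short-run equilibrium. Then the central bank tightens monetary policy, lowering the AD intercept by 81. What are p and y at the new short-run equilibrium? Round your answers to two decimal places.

This is a negative demand shock: AD shifts left.
New AD: y = 2919 − 6p.
Set AD = SRAS: 2919 − 6p = 308 + 8p, so 2611 = 14p and p = 186.50.
Substituting into AD, y = 1800.00.

p = 186.50, y = 1800.00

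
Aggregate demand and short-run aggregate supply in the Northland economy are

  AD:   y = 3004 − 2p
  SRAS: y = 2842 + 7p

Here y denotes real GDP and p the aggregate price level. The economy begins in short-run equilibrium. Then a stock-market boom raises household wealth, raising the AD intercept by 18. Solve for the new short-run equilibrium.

p = 20, y = 2982

This is a positive demand shock: AD shifts right.
New AD: y = 3022 − 2p.
Set AD = SRAS: 3022 − 2p = 2842 + 7p, so 180 = 9p and p = 20.
y = 3022 − 2·20 = 2982.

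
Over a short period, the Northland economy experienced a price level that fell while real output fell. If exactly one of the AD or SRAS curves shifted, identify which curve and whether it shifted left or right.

P fell and Y fell. An AD shift moves P and Y in the same direction; an SRAS shift moves them in opposite directions.
Here P and Y moved in the same direction, so the AD curve shifted.
Since Y fell, AD shifted left.

AD shifted left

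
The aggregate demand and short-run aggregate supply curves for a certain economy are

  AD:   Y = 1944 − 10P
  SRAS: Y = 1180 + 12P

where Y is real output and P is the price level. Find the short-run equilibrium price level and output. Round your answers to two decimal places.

P = 34.73, Y = 1596.73

Set AD = SRAS: 1944 − 10P = 1180 + 12P, so 764 = 22P and P = 34.73.
Substituting into AD, Y = 1944 − 10P = 1596.73.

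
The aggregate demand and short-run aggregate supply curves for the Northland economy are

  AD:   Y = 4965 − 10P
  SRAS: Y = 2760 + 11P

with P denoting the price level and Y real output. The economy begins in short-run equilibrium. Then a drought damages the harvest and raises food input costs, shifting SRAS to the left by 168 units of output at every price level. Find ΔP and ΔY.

ΔP = +8, ΔY = -80

This is a negative supply shock: SRAS shifts left.
New SRAS: Y = 2592 + 11P.
Set AD = SRAS: 4965 − 10P = 2592 + 11P, so 2373 = 21P and P = 113.
Y = 4965 − 10·113 = 3835.
Initially P = 105, Y = 3915, so ΔP = +8 and ΔY = -80.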